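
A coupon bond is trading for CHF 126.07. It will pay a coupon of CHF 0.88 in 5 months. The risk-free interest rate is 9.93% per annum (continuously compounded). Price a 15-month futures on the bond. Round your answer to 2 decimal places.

CHF 141.78

PV(coupons) I = 0.88·e^(−0.0993·5/12)
I = 0.8443
F = (S − I)·e^(rT) = (126.07 − 0.8443) · e^(0.0993·15/12)
= 125.2257 · e^0.124125 = 125.2257 × 1.132157 = CHF 141.78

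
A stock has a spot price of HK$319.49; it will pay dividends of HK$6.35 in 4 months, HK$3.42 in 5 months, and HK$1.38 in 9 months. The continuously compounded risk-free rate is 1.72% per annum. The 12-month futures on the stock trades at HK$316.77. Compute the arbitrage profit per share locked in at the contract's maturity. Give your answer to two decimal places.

PV(dividends) I = 6.35·e^(−0.0172·4/12) + 3.42·e^(−0.0172·5/12) + 1.38·e^(−0.0172·9/12) = 11.0716
Fair futures F* = (S − I)·e^(rT) = (319.49 − 11.0716)·e^0.017200 = 308.4184 × 1.017349 = 313.7692
Market HK$316.77 > fair 313.7692: forward overpriced → cash-and-carry (borrow at r, buy the stock and collect the dividends, short the forward).
Profit at T = |F_mkt − F*| = |316.77 − 313.7692| = HK$3.00 per share

HK$3.00 per share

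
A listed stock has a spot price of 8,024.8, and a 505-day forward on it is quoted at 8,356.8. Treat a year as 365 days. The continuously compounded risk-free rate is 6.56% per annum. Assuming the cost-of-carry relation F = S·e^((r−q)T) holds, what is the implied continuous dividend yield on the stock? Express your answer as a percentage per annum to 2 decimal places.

3.63%

From F = S·e^((r−q)T): (r − q) = ln(F/S)/T
ln(8356.8/8024.8) = ln(1.041372) = 0.040539
(r − q) = 0.040539 / (505/365) = 0.029300
q = r − ln(F/S)/T = 0.0656 − 0.029300 = 0.036300
q = 3.63%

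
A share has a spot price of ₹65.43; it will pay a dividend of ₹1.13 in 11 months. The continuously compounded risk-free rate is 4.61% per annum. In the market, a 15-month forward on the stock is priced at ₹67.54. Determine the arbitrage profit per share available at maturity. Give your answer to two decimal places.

PV(dividends) I = 1.13·e^(−0.0461·11/12) = 1.0832
Fair forward F* = (S − I)·e^(rT) = (65.43 − 1.0832)·e^0.057625 = 64.3468 × 1.059318 = 68.1637
Market ₹67.54 < fair 68.1637: forward underpriced → reverse cash-and-carry (short the stock, invest proceeds at r, pay the dividends, go long the forward).
Profit at T = |F_mkt − F*| = |67.54 − 68.1637| = ₹0.62 per share

₹0.62 per share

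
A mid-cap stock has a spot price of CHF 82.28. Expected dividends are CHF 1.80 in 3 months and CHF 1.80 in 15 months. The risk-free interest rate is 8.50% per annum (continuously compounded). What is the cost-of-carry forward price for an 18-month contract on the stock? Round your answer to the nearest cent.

CHF 89.63

PV(dividends) I = 1.80·e^(−0.0850·3/12) + 1.80·e^(−0.0850·15/12)
I = 1.7622 + 1.6186 = 3.3808
F = (S − I)·e^(rT) = (82.28 − 3.3808) · e^(0.0850·18/12)
= 78.8992 · e^0.127500 = 78.8992 × 1.135985 = CHF 89.63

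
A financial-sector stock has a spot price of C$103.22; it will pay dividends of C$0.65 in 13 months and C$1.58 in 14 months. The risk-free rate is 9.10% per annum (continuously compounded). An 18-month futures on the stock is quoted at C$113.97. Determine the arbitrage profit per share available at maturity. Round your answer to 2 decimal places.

C$2.04 per share

PV(dividends) I = 0.65·e^(−0.0910·13/12) + 1.58·e^(−0.0910·14/12) = 2.0098
Fair futures F* = (S − I)·e^(rT) = (103.22 − 2.0098)·e^0.136500 = 101.2102 × 1.146255 = 116.0127
Market C$113.97 < fair 116.0127: forward underpriced → reverse cash-and-carry (short the stock, invest proceeds at r, pay the dividends, go long the forward).
Profit at T = |F_mkt − F*| = |113.97 − 116.0127| = C$2.04 per share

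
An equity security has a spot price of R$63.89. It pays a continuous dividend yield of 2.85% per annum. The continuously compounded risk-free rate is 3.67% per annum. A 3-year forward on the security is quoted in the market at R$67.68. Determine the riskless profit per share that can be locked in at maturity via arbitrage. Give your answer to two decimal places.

R$2.20 per share

Fair forward: F* = S·e^(carry·T), with carry = (r − q) = 0.0367 − 0.0285 = 0.0082
F* = 63.89 · e^(0.0082 × 3) = 63.89 · e^0.024600 = 63.89 × 1.024905 = R$65.4812
Market R$67.68 > fair R$65.4812: forward overpriced → cash-and-carry (buy spot, short the forward).
At maturity, profit = |F_mkt − F*| = |67.68 − 65.4812| = R$2.20 per share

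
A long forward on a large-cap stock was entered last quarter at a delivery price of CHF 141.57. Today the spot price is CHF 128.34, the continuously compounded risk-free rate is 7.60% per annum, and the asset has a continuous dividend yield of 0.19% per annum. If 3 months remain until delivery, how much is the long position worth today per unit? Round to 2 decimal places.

-CHF 10.63

Current fair forward for the remaining 3 months: F = S·e^((r − q)·T), (r − q) = 0.0760 − 0.0019 = 0.0741
F = 128.34 · e^(0.0741 × 3/12) = 128.34 × 1.018698 = 130.7397
Value of long forward = (F − K)·e^(−rT) = (130.7397 − 141.57) · e^(−0.0760·3/12)
= -10.8303 × 0.981179 = -10.63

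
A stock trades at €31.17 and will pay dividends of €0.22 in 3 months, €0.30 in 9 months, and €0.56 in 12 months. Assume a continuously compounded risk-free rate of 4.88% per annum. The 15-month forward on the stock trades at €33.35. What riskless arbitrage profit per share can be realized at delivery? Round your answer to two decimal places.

€1.32 per share

PV(dividends) I = 0.22·e^(−0.0488·3/12) + 0.30·e^(−0.0488·9/12) + 0.56·e^(−0.0488·12/12) = 1.0399
Fair forward F* = (S − I)·e^(rT) = (31.17 − 1.0399)·e^0.061000 = 30.1301 × 1.062899 = 32.0253
Market €33.35 > fair 32.0253: forward overpriced → cash-and-carry (borrow at r, buy the stock and collect the dividends, short the forward).
Profit at T = |F_mkt − F*| = |33.35 − 32.0253| = €1.32 per share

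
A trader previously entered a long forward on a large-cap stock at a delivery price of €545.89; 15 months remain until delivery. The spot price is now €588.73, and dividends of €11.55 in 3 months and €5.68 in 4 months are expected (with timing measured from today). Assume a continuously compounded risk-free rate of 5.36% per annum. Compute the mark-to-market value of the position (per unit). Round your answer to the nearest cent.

PV(remaining dividends) I = 11.55·e^(−0.0536·3/12) + 5.68·e^(−0.0536·4/12) = 16.9757
Current forward F = (S − I)·e^(rT) = (588.73 − 16.9757)·e^(0.0536·15/12) = 571.7543 × 1.069295 = 611.3740
Value (long) = (F − K)·e^(−rT) = (611.3740 − 545.89) × 0.935195 = 61.2403
Value = €61.24

€61.24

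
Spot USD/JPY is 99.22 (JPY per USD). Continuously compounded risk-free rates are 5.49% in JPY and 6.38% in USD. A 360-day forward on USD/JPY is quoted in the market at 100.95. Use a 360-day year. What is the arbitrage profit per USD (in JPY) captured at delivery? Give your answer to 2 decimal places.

Fair forward: F* = S·e^(carry·T), with carry = (r_JPY − r_USD) = 0.0549 − 0.0638 = -0.0089
F* = 99.22 · e^(-0.0089 × 360/360) = 99.22 · e^-0.008900 = 99.22 × 0.991139 = 98.3408
Market 100.95 > fair 98.3408: forward overpriced → cash-and-carry (buy spot, short the forward).
At maturity, profit = |F_mkt − F*| = |100.95 − 98.3408| = 2.61 per USD (in JPY)

2.61 per USD (in JPY)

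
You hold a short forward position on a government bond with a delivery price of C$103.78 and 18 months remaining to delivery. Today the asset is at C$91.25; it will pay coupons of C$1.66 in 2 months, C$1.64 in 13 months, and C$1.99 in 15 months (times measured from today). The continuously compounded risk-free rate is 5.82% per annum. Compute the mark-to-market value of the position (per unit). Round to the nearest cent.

C$8.89

PV(remaining coupons) I = 1.66·e^(−0.0582·2/12) + 1.64·e^(−0.0582·13/12) + 1.99·e^(−0.0582·15/12) = 5.0341
Current forward F = (S − I)·e^(rT) = (91.25 − 5.0341)·e^(0.0582·18/12) = 86.2159 × 1.091224 = 94.0809
Value (long) = (F − K)·e^(−rT) = (94.0809 − 103.78) × 0.916402 = -8.8883
Short position value = −(long value) = C$8.89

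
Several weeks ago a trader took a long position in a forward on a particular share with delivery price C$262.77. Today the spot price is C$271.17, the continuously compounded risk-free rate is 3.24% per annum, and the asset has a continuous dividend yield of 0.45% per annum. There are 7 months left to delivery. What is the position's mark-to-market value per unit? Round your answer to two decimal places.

C$12.61

Current fair forward for the remaining 7 months: F = S·e^((r − q)·T), (r − q) = 0.0324 − 0.0045 = 0.0279
F = 271.17 · e^(0.0279 × 7/12) = 271.17 × 1.016408 = 275.6194
Value of long forward = (F − K)·e^(−rT) = (275.6194 − 262.77) · e^(−0.0324·7/12)
= 12.8494 × 0.981277 = 12.61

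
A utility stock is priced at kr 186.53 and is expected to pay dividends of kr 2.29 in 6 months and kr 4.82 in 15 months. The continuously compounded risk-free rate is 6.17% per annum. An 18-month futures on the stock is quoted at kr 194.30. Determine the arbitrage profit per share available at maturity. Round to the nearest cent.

PV(dividends) I = 2.29·e^(−0.0617·6/12) + 4.82·e^(−0.0617·15/12) = 6.6827
Fair futures F* = (S − I)·e^(rT) = (186.53 − 6.6827)·e^0.092550 = 179.8473 × 1.096968 = 197.2867
Market kr 194.30 < fair 197.2867: forward underpriced → reverse cash-and-carry (short the stock, invest proceeds at r, pay the dividends, go long the forward).
Profit at T = |F_mkt − F*| = |194.30 − 197.2867| = kr 2.99 per share

kr 2.99 per share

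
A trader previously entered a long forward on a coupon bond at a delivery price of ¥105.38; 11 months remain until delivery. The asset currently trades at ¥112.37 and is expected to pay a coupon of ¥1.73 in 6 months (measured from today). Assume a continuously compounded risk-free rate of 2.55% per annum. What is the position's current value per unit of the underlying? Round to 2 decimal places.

¥7.72

PV(remaining coupons) I = 1.73·e^(−0.0255·6/12) = 1.7081
Current forward F = (S − I)·e^(rT) = (112.37 − 1.7081)·e^(0.0255·11/12) = 110.6619 × 1.023650 = 113.2791
Value (long) = (F − K)·e^(−rT) = (113.2791 − 105.38) × 0.976896 = 7.7166
Value = ¥7.72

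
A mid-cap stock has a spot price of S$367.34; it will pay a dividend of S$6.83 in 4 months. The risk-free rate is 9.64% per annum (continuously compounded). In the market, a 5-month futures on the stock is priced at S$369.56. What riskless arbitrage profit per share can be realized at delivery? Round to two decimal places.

PV(dividends) I = 6.83·e^(−0.0964·4/12) = 6.6140
Fair futures F* = (S − I)·e^(rT) = (367.34 − 6.6140)·e^0.040167 = 360.7260 × 1.040985 = 375.5104
Market S$369.56 < fair 375.5104: forward underpriced → reverse cash-and-carry (short the stock, invest proceeds at r, pay the dividends, go long the forward).
Profit at T = |F_mkt − F*| = |369.56 − 375.5104| = S$5.95 per share

S$5.95 per share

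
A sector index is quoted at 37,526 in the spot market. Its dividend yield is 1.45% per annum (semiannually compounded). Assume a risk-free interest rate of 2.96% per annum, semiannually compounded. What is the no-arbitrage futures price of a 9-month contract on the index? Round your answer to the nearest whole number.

37,949

F = S · (1+r/2)^(2T) / (1+q/2)^(2T)
= 37526 × 1.022282 / 1.010895 = 37526 × 1.011264
F = 37,949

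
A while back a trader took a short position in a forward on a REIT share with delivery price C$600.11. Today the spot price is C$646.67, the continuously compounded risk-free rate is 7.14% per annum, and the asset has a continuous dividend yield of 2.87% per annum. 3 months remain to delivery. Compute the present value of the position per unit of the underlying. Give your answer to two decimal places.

-C$52.55

Current fair forward for the remaining 3 months: F = S·e^((r − q)·T), (r − q) = 0.0714 − 0.0287 = 0.0427
F = 646.67 · e^(0.0427 × 3/12) = 646.67 × 1.010732 = 653.6101
Value of long forward = (F − K)·e^(−rT) = (653.6101 − 600.11) · e^(−0.0714·3/12)
= 53.5001 × 0.982308 = 52.55
Short position value = −(long value) = -C$52.55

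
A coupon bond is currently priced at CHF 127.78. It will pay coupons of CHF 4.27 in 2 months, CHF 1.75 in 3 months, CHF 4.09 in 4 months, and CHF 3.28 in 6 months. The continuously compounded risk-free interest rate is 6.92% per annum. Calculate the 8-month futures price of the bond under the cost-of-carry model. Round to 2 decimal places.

CHF 120.09

PV(coupons) I = 4.27·e^(−0.0692·2/12) + 1.75·e^(−0.0692·3/12) + 4.09·e^(−0.0692·4/12) + 3.28·e^(−0.0692·6/12)
I = 4.2210 + 1.7200 + 3.9967 + 3.1685 = 13.1062
F = (S − I)·e^(rT) = (127.78 − 13.1062) · e^(0.0692·8/12)
= 114.6738 · e^0.046133 = 114.6738 × 1.047214 = CHF 120.09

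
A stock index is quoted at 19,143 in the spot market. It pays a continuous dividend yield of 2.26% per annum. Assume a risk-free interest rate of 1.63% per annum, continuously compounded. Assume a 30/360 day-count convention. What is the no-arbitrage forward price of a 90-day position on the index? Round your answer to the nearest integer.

19,113

F = S·e^((r − q)T) = 19143 · e^((0.0163 − 0.0226) × 90/360)
= 19143 · e^-0.001575 = 19143 × 0.998426
F = 19,113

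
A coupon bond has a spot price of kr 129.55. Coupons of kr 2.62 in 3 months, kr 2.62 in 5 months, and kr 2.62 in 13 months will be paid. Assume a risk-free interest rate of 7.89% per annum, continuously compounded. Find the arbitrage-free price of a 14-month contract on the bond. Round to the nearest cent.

kr 133.81

PV(coupons) I = 2.62·e^(−0.0789·3/12) + 2.62·e^(−0.0789·5/12) + 2.62·e^(−0.0789·13/12)
I = 2.5688 + 2.5353 + 2.4054 = 7.5095
F = (S − I)·e^(rT) = (129.55 − 7.5095) · e^(0.0789·14/12)
= 122.0405 · e^0.092050 = 122.0405 × 1.096420 = kr 133.81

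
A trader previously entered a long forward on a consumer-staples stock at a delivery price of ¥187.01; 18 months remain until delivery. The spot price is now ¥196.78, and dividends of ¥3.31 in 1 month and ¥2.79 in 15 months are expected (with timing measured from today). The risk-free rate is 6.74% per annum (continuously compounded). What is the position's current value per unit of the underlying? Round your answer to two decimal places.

¥21.90

PV(remaining dividends) I = 3.31·e^(−0.0674·1/12) + 2.79·e^(−0.0674·15/12) = 5.8560
Current forward F = (S − I)·e^(rT) = (196.78 − 5.8560)·e^(0.0674·18/12) = 190.9240 × 1.106387 = 211.2358
Value (long) = (F − K)·e^(−rT) = (211.2358 − 187.01) × 0.903843 = 21.8963
Value = ¥21.90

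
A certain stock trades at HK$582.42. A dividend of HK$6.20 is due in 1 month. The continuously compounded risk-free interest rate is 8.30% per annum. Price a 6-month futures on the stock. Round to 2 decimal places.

HK$600.68

PV(dividends) I = 6.20·e^(−0.0830·1/12)
I = 6.1573
F = (S − I)·e^(rT) = (582.42 − 6.1573) · e^(0.0830·6/12)
= 576.2627 · e^0.041500 = 576.2627 × 1.042373 = HK$600.68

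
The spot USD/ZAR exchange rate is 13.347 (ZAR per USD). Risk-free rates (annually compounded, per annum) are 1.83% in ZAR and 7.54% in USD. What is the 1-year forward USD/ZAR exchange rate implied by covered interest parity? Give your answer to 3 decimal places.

By covered interest parity, F = S · (1+r_ZAR)^T / (1+r_USD)^T
= 13.347 × 1.018300 / 1.075400 = 13.347 × 0.946903
F = 12.638 ZAR per USD

12.638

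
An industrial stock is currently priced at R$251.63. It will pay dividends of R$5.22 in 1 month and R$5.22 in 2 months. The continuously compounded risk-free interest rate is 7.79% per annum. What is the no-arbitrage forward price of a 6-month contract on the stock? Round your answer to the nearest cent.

R$250.87

PV(dividends) I = 5.22·e^(−0.0779·1/12) + 5.22·e^(−0.0779·2/12)
I = 5.1862 + 5.1527 = 10.3389
F = (S − I)·e^(rT) = (251.63 − 10.3389) · e^(0.0779·6/12)
= 241.2911 · e^0.038950 = 241.2911 × 1.039718 = R$250.87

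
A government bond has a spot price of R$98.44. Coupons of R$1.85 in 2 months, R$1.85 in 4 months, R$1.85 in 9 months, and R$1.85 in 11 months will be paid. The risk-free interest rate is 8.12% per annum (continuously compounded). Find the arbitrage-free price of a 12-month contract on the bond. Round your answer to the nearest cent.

R$99.08

PV(coupons) I = 1.85·e^(−0.0812·2/12) + 1.85·e^(−0.0812·4/12) + 1.85·e^(−0.0812·9/12) + 1.85·e^(−0.0812·11/12)
I = 1.8251 + 1.8006 + 1.7407 + 1.7173 = 7.0837
F = (S − I)·e^(rT) = (98.44 − 7.0837) · e^(0.0812·12/12)
= 91.3563 · e^0.081200 = 91.3563 × 1.084588 = R$99.08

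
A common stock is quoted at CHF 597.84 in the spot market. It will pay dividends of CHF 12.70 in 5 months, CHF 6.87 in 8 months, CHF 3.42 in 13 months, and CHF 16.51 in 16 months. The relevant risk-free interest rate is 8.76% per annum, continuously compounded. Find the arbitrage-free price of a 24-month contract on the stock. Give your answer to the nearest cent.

PV(dividends) I = 12.70·e^(−0.0876·5/12) + 6.87·e^(−0.0876·8/12) + 3.42·e^(−0.0876·13/12) + 16.51·e^(−0.0876·16/12)
I = 12.2448 + 6.4803 + 3.1104 + 14.6900 = 36.5255
F = (S − I)·e^(rT) = (597.84 − 36.5255) · e^(0.0876·24/12)
= 561.3145 · e^0.175200 = 561.3145 × 1.191484 = CHF 668.80

CHF 668.80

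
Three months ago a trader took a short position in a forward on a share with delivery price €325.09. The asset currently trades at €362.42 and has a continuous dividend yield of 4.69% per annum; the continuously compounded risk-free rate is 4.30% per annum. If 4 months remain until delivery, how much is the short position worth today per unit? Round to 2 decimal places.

Current fair forward for the remaining 4 months: F = S·e^((r − q)·T), (r − q) = 0.0430 − 0.0469 = -0.0039
F = 362.42 · e^(-0.0039 × 4/12) = 362.42 × 0.998701 = 361.9492
Value of long forward = (F − K)·e^(−rT) = (361.9492 − 325.09) · e^(−0.0430·4/12)
= 36.8592 × 0.985769 = 36.33
Short position value = −(long value) = -€36.33

-€36.33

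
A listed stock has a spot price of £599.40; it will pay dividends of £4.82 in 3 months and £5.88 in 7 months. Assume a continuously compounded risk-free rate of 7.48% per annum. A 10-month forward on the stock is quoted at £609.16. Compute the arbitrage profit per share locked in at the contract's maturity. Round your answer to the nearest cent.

£17.77 per share

PV(dividends) I = 4.82·e^(−0.0748·3/12) + 5.88·e^(−0.0748·7/12) = 10.3597
Fair forward F* = (S − I)·e^(rT) = (599.40 − 10.3597)·e^0.062333 = 589.0403 × 1.064317 = 626.9256
Market £609.16 < fair 626.9256: forward underpriced → reverse cash-and-carry (short the stock, invest proceeds at r, pay the dividends, go long the forward).
Profit at T = |F_mkt − F*| = |609.16 − 626.9256| = £17.77 per share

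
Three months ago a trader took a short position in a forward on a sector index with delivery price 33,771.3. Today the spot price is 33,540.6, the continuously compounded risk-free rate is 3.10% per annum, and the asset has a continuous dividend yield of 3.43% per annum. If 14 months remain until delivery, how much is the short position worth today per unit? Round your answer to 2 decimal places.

Current fair forward for the remaining 14 months: F = S·e^((r − q)·T), (r − q) = 0.0310 − 0.0343 = -0.0033
F = 33540.6 · e^(-0.0033 × 14/12) = 33540.6 × 0.99615740 = 33411.7169
Value of long forward = (F − K)·e^(−rT) = (33411.7169 − 33771.3) · e^(−0.0310·14/12)
= -359.5831 × 0.96447953 = -346.81
Short position value = −(long value) = 346.81

346.81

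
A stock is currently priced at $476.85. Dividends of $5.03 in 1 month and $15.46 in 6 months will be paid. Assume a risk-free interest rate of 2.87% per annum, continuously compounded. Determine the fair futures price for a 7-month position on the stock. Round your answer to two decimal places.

$464.30

PV(dividends) I = 5.03·e^(−0.0287·1/12) + 15.46·e^(−0.0287·6/12)
I = 5.0180 + 15.2397 = 20.2577
F = (S − I)·e^(rT) = (476.85 − 20.2577) · e^(0.0287·7/12)
= 456.5923 · e^0.016742 = 456.5923 × 1.016883 = $464.30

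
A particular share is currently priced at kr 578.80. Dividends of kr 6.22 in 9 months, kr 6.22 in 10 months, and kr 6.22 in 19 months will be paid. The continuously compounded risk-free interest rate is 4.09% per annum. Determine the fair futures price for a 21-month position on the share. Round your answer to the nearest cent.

PV(dividends) I = 6.22·e^(−0.0409·9/12) + 6.22·e^(−0.0409·10/12) + 6.22·e^(−0.0409·19/12)
I = 6.0321 + 6.0116 + 5.8300 = 17.8737
F = (S − I)·e^(rT) = (578.80 − 17.8737) · e^(0.0409·21/12)
= 560.9263 · e^0.071575 = 560.9263 × 1.074199 = kr 602.55

kr 602.55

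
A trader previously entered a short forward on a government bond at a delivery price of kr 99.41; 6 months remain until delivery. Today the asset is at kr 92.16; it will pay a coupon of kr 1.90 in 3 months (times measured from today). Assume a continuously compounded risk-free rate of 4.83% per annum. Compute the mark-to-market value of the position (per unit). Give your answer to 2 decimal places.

kr 6.76

PV(remaining coupons) I = 1.90·e^(−0.0483·3/12) = 1.8772
Current forward F = (S − I)·e^(rT) = (92.16 − 1.8772)·e^(0.0483·6/12) = 90.2828 × 1.024444 = 92.4897
Value (long) = (F − K)·e^(−rT) = (92.4897 − 99.41) × 0.976139 = -6.7552
Short position value = −(long value) = kr 6.76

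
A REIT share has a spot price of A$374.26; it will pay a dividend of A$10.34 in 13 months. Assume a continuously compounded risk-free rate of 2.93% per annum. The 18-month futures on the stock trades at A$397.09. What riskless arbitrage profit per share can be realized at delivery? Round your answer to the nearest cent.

PV(dividends) I = 10.34·e^(−0.0293·13/12) = 10.0169
Fair futures F* = (S − I)·e^(rT) = (374.26 − 10.0169)·e^0.043950 = 364.2431 × 1.044930 = 380.6085
Market A$397.09 > fair 380.6085: forward overpriced → cash-and-carry (borrow at r, buy the stock and collect the dividends, short the forward).
Profit at T = |F_mkt − F*| = |397.09 − 380.6085| = A$16.48 per share

A$16.48 per share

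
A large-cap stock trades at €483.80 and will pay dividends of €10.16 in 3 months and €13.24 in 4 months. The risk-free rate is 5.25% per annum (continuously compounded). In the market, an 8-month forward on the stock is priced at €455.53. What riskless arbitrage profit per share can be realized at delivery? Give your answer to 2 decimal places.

PV(dividends) I = 10.16·e^(−0.0525·3/12) + 13.24·e^(−0.0525·4/12) = 23.0378
Fair forward F* = (S − I)·e^(rT) = (483.80 − 23.0378)·e^0.035000 = 460.7622 × 1.035620 = 477.1745
Market €455.53 < fair 477.1745: forward underpriced → reverse cash-and-carry (short the stock, invest proceeds at r, pay the dividends, go long the forward).
Profit at T = |F_mkt − F*| = |455.53 − 477.1745| = €21.64 per share

€21.64 per share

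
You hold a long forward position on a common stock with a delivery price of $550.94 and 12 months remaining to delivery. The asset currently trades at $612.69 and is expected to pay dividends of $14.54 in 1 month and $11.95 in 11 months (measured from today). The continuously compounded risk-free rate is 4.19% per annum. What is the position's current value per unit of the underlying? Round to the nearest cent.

PV(remaining dividends) I = 14.54·e^(−0.0419·1/12) + 11.95·e^(−0.0419·11/12) = 25.9890
Current forward F = (S − I)·e^(rT) = (612.69 − 25.9890)·e^(0.0419·12/12) = 586.7010 × 1.042790 = 611.8059
Value (long) = (F − K)·e^(−rT) = (611.8059 − 550.94) × 0.958966 = 58.3683
Value = $58.37

$58.37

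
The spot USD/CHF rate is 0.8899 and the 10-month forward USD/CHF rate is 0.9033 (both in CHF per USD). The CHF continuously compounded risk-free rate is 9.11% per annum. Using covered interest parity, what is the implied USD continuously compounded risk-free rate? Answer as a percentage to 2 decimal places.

F = S·e^((r_CHF − r_USD)T) ⇒ r_USD = r_CHF − ln(F/S)/T
ln(0.9033/0.8899) = 0.014946; /(10/12) = 0.017935
r_USD = 0.0911 − 0.017935 = 0.073165
r_USD = 7.32%

7.32%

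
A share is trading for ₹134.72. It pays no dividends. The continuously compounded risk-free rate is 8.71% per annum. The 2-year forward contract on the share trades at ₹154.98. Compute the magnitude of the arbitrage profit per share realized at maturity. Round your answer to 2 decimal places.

Fair forward: F* = S·e^(carry·T), with carry = r = 0.0871
F* = 134.72 · e^(0.0871 × 2) = 134.72 · e^0.174200 = 134.72 × 1.190294 = ₹160.3564
Market ₹154.98 < fair ₹160.3564: forward underpriced → reverse cash-and-carry (short spot, go long the forward).
At maturity, profit = |F_mkt − F*| = |154.98 − 160.3564| = ₹5.38 per share

₹5.38 per share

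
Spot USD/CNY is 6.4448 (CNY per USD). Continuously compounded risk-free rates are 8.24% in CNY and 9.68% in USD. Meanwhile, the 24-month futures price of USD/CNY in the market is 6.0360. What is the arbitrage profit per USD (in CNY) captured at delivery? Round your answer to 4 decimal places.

Fair futures: F* = S·e^(carry·T), with carry = (r_CNY − r_USD) = 0.0824 − 0.0968 = -0.0144
F* = 6.4448 · e^(-0.0144 × 24/12) = 6.4448 · e^-0.028800 = 6.4448 × 0.971611 = 6.2618
Market 6.0360 < fair 6.2618: forward underpriced → reverse cash-and-carry (short spot, go long the forward).
At maturity, profit = |F_mkt − F*| = |6.0360 − 6.2618| = 0.2258 per USD (in CNY)

0.2258 per USD (in CNY)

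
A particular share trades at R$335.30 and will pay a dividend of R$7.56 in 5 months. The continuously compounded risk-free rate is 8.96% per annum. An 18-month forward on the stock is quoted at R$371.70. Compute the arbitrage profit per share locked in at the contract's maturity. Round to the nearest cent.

PV(dividends) I = 7.56·e^(−0.0896·5/12) = 7.2830
Fair forward F* = (S − I)·e^(rT) = (335.30 − 7.2830)·e^0.134400 = 328.0170 × 1.143850 = 375.2022
Market R$371.70 < fair 375.2022: forward underpriced → reverse cash-and-carry (short the stock, invest proceeds at r, pay the dividends, go long the forward).
Profit at T = |F_mkt − F*| = |371.70 − 375.2022| = R$3.50 per share

R$3.50 per share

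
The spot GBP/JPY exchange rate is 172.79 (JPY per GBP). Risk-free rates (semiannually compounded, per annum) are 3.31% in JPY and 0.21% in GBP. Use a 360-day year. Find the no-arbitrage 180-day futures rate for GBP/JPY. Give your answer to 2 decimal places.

175.47

By covered interest parity, F = S · (1+r_JPY/2)^(2T) / (1+r_GBP/2)^(2T)
= 172.79 × 1.016550 / 1.001050 = 172.79 × 1.015484
F = 175.47 JPY per GBP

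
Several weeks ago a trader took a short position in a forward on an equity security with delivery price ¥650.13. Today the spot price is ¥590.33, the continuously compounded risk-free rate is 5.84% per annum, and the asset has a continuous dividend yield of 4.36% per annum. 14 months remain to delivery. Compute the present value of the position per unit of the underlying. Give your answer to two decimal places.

¥46.26

Current fair forward for the remaining 14 months: F = S·e^((r − q)·T), (r − q) = 0.0584 − 0.0436 = 0.0148
F = 590.33 · e^(0.0148 × 14/12) = 590.33 × 1.017417 = 600.6118
Value of long forward = (F − K)·e^(−rT) = (600.6118 − 650.13) · e^(−0.0584·14/12)
= -49.5182 × 0.934136 = -46.26
Short position value = −(long value) = ¥46.26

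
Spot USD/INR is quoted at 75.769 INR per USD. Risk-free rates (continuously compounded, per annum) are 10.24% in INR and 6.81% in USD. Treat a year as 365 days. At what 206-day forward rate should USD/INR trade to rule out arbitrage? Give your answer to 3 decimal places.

F = S·e^((r_INR − r_USD)T) = 75.769 · e^((0.1024 − 0.0681) × 206/365)
= 75.769 · e^0.019358 = 75.769 × 1.019547
F = 77.250 INR per USD

77.250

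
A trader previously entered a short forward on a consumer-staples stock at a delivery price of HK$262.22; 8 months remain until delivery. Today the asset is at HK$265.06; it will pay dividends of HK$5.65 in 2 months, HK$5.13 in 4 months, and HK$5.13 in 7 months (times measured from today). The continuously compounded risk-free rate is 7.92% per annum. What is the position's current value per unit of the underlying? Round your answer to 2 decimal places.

-HK$0.86

PV(remaining dividends) I = 5.65·e^(−0.0792·2/12) + 5.13·e^(−0.0792·4/12) + 5.13·e^(−0.0792·7/12) = 15.4706
Current forward F = (S − I)·e^(rT) = (265.06 − 15.4706)·e^(0.0792·8/12) = 249.5894 × 1.054219 = 263.1219
Value (long) = (F − K)·e^(−rT) = (263.1219 − 262.22) × 0.948570 = 0.8555
Short position value = −(long value) = -HK$0.86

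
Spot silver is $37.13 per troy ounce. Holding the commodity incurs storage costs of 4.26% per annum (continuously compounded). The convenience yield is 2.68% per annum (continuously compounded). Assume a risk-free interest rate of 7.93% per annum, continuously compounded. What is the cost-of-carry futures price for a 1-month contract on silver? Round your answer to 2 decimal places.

Net carry = r + u − y = 0.0793 + 0.0426 − 0.0268 = 0.0951
F = S·e^((r+u−y)T) = 37.13 · e^(0.0951 × 1/12) = 37.13 · e^0.007925
= 37.13 × 1.007956 = $37.43 per troy ounce

$37.43 per troy ounce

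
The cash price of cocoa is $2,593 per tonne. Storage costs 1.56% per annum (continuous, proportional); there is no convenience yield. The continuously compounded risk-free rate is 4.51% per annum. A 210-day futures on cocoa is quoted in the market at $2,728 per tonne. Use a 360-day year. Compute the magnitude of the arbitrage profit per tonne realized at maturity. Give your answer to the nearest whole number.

Fair futures: F* = S·e^(carry·T), with carry = (r + u) = 0.0451 + 0.0156 = 0.0607
F* = 2593 · e^(0.0607 × 210/360) = 2593 · e^0.035408 = 2593 × 1.036042 = $2686.4569
Market $2728 > fair $2686.4569: forward overpriced → cash-and-carry (buy spot, short the forward).
At maturity, profit = |F_mkt − F*| = |2728 − 2686.4569| = $42 per tonne

$42 per tonne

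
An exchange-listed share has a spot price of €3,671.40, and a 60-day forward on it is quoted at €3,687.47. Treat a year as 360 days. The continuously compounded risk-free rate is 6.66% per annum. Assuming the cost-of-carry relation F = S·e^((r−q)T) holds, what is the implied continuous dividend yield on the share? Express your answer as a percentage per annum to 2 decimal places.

From F = S·e^((r−q)T): (r − q) = ln(F/S)/T
ln(3687.47/3671.40) = ln(1.004377) = 0.004367
(r − q) = 0.004367 / (60/360) = 0.026202
q = r − ln(F/S)/T = 0.0666 − 0.026202 = 0.040398
q = 4.04%

4.04%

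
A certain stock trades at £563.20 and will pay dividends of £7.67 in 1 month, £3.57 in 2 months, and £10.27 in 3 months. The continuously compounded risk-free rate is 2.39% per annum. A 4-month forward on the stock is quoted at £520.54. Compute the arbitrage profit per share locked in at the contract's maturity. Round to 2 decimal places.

£25.57 per share

PV(dividends) I = 7.67·e^(−0.0239·1/12) + 3.57·e^(−0.0239·2/12) + 10.27·e^(−0.0239·3/12) = 21.4194
Fair forward F* = (S − I)·e^(rT) = (563.20 − 21.4194)·e^0.007967 = 541.7806 × 1.007999 = 546.1143
Market £520.54 < fair 546.1143: forward underpriced → reverse cash-and-carry (short the stock, invest proceeds at r, pay the dividends, go long the forward).
Profit at T = |F_mkt − F*| = |520.54 − 546.1143| = £25.57 per share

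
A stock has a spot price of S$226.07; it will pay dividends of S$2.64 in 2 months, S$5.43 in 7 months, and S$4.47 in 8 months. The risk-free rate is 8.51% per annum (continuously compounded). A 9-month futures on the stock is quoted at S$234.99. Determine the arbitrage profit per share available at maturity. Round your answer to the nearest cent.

PV(dividends) I = 2.64·e^(−0.0851·2/12) + 5.43·e^(−0.0851·7/12) + 4.47·e^(−0.0851·8/12) = 11.9933
Fair futures F* = (S − I)·e^(rT) = (226.07 − 11.9933)·e^0.063825 = 214.0767 × 1.065906 = 228.1856
Market S$234.99 > fair 228.1856: forward overpriced → cash-and-carry (borrow at r, buy the stock and collect the dividends, short the forward).
Profit at T = |F_mkt − F*| = |234.99 − 228.1856| = S$6.80 per share

S$6.80 per share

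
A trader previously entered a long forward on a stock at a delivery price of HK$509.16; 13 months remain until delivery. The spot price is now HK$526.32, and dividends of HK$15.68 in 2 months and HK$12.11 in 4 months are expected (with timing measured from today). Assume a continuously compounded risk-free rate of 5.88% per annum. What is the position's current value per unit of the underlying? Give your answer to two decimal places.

PV(remaining dividends) I = 15.68·e^(−0.0588·2/12) + 12.11·e^(−0.0588·4/12) = 27.4020
Current forward F = (S − I)·e^(rT) = (526.32 − 27.4020)·e^(0.0588·13/12) = 498.9180 × 1.065773 = 531.7333
Value (long) = (F − K)·e^(−rT) = (531.7333 − 509.16) × 0.938286 = 21.1802
Value = HK$21.18

HK$21.18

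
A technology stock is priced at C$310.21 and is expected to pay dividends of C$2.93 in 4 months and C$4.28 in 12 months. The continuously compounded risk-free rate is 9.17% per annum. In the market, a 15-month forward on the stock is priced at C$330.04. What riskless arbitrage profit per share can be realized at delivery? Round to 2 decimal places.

C$10.28 per share

PV(dividends) I = 2.93·e^(−0.0917·4/12) + 4.28·e^(−0.0917·12/12) = 6.7468
Fair forward F* = (S − I)·e^(rT) = (310.21 − 6.7468)·e^0.114625 = 303.4632 × 1.121453 = 340.3197
Market C$330.04 < fair 340.3197: forward underpriced → reverse cash-and-carry (short the stock, invest proceeds at r, pay the dividends, go long the forward).
Profit at T = |F_mkt − F*| = |330.04 − 340.3197| = C$10.28 per share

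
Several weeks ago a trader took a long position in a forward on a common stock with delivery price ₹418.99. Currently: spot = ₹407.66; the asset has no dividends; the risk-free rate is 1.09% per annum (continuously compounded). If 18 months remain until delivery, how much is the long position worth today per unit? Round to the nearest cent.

-₹4.54

Current fair forward for the remaining 18 months: F = S·e^(r·T), r = 0.0109
F = 407.66 · e^(0.0109 × 18/12) = 407.66 × 1.016484 = 414.3799
Value of long forward = (F − K)·e^(−rT) = (414.3799 − 418.99) · e^(−0.0109·18/12)
= -4.6101 × 0.983783 = -4.54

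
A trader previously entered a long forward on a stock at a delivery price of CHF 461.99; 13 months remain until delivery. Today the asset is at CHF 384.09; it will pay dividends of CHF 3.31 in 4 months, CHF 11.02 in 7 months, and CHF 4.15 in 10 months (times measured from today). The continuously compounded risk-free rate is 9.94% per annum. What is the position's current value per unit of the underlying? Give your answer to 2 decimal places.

-CHF 48.16

PV(remaining dividends) I = 3.31·e^(−0.0994·4/12) + 11.02·e^(−0.0994·7/12) + 4.15·e^(−0.0994·10/12) = 17.4214
Current forward F = (S − I)·e^(rT) = (384.09 − 17.4214)·e^(0.0994·13/12) = 366.6686 × 1.113695 = 408.3570
Value (long) = (F − K)·e^(−rT) = (408.3570 − 461.99) × 0.897912 = -48.1577
Value = -CHF 48.16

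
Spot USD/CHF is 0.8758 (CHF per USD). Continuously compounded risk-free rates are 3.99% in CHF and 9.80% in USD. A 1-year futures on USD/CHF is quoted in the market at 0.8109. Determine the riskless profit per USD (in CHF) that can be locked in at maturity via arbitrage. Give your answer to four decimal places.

0.0155 per USD (in CHF)

Fair futures: F* = S·e^(carry·T), with carry = (r_CHF − r_USD) = 0.0399 − 0.0980 = -0.0581
F* = 0.8758 · e^(-0.0581 × 1) = 0.8758 · e^-0.058100 = 0.8758 × 0.943556 = 0.8264
Market 0.8109 < fair 0.8264: forward underpriced → reverse cash-and-carry (short spot, go long the forward).
At maturity, profit = |F_mkt − F*| = |0.8109 − 0.8264| = 0.0155 per USD (in CHF)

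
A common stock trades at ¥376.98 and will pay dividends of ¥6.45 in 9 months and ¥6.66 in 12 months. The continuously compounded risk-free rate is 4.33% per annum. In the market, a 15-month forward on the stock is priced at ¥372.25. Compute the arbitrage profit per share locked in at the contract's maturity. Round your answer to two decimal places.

¥12.37 per share

PV(dividends) I = 6.45·e^(−0.0433·9/12) + 6.66·e^(−0.0433·12/12) = 12.6217
Fair forward F* = (S − I)·e^(rT) = (376.98 − 12.6217)·e^0.054125 = 364.3583 × 1.055617 = 384.6228
Market ¥372.25 < fair 384.6228: forward underpriced → reverse cash-and-carry (short the stock, invest proceeds at r, pay the dividends, go long the forward).
Profit at T = |F_mkt − F*| = |372.25 − 384.6228| = ¥12.37 per share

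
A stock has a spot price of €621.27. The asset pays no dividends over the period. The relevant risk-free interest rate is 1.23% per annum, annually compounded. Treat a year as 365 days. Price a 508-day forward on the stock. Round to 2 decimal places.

€631.93

F = S · (1+r)^T
= 621.27 × 1.017160
F = €631.93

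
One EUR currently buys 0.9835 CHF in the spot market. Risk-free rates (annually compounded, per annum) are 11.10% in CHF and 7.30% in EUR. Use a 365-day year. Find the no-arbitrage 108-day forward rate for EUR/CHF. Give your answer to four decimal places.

By covered interest parity, F = S · (1+r_CHF)^T / (1+r_EUR)^T
= 0.9835 × 1.031636 / 1.021067 = 0.9835 × 1.010351
F = 0.9937 CHF per EUR

0.9937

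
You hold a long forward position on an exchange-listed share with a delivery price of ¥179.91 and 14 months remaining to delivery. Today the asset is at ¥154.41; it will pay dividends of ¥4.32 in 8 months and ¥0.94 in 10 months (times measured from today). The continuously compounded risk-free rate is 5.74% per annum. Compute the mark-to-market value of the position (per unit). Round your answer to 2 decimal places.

PV(remaining dividends) I = 4.32·e^(−0.0574·8/12) + 0.94·e^(−0.0574·10/12) = 5.0539
Current forward F = (S − I)·e^(rT) = (154.41 − 5.0539)·e^(0.0574·14/12) = 149.3561 × 1.069260 = 159.7005
Value (long) = (F − K)·e^(−rT) = (159.7005 − 179.91) × 0.935226 = -18.9004
Value = -¥18.90

-¥18.90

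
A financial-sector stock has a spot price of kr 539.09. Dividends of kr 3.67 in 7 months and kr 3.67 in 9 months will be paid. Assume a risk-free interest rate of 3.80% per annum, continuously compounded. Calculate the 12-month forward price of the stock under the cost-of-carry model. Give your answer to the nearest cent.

PV(dividends) I = 3.67·e^(−0.0380·7/12) + 3.67·e^(−0.0380·9/12)
I = 3.5895 + 3.5669 = 7.1564
F = (S − I)·e^(rT) = (539.09 − 7.1564) · e^(0.0380·12/12)
= 531.9336 · e^0.038000 = 531.9336 × 1.038731 = kr 552.54

kr 552.54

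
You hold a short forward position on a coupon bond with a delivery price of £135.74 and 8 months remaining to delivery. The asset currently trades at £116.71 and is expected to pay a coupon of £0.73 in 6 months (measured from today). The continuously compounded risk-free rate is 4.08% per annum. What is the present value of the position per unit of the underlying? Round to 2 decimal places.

PV(remaining coupons) I = 0.73·e^(−0.0408·6/12) = 0.7153
Current forward F = (S − I)·e^(rT) = (116.71 − 0.7153)·e^(0.0408·8/12) = 115.9947 × 1.027573 = 119.1930
Value (long) = (F − K)·e^(−rT) = (119.1930 − 135.74) × 0.973167 = -16.1030
Short position value = −(long value) = £16.10

£16.10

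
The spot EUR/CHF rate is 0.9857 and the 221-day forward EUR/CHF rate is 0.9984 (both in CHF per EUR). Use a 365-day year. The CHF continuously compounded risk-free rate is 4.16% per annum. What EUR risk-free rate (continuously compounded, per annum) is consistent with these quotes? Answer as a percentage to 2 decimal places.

F = S·e^((r_CHF − r_EUR)T) ⇒ r_EUR = r_CHF − ln(F/S)/T
ln(0.9984/0.9857) = 0.012802; /(221/365) = 0.021144
r_EUR = 0.0416 − 0.021144 = 0.020456
r_EUR = 2.05%

2.05%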